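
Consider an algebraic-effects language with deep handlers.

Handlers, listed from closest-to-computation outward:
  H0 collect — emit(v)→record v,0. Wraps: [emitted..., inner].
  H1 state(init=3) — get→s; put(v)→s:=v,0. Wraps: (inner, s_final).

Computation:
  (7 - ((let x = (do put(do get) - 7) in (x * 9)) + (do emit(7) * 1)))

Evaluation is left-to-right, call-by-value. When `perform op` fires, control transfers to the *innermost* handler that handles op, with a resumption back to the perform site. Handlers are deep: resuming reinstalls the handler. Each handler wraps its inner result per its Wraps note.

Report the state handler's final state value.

Step-by-step:
get @ H1 ⇒ 3
put(3) @ H1 ⇒ s:=3
emit(7) @ H0 ⇒ out+=7
H0 returns [7, 70]
H1 returns ([7, 70], 3)
= ([7, 70], 3)

Answer: 3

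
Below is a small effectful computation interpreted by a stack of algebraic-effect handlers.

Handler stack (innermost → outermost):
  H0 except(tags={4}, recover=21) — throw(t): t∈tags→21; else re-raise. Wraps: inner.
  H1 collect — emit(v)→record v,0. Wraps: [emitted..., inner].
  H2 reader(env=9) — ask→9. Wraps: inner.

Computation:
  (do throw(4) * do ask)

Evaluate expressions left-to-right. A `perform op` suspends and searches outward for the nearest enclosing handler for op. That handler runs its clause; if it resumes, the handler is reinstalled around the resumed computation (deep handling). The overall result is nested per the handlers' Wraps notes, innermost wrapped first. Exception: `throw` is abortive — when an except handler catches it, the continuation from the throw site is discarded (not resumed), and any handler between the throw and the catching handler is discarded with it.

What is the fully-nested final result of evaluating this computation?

Answer: [21]

Step-by-step:
throw(4) @ H0 caught ⇒ 21
H1 returns [21]
H2 returns [21]
= [21]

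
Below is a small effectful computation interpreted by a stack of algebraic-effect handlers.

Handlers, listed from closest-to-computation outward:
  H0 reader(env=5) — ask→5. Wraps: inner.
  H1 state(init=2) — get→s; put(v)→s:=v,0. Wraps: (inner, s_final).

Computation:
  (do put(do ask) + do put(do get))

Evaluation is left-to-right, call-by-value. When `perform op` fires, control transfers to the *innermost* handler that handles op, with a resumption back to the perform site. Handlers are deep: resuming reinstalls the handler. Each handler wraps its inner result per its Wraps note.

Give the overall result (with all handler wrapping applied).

Answer: (0, 5)

Step-by-step:
ask @ H0 ⇒ 5
put(5) @ H1 ⇒ s:=5
get @ H1 ⇒ 5
put(5) @ H1 ⇒ s:=5
H0 returns 0
H1 returns (0, 5)
= (0, 5)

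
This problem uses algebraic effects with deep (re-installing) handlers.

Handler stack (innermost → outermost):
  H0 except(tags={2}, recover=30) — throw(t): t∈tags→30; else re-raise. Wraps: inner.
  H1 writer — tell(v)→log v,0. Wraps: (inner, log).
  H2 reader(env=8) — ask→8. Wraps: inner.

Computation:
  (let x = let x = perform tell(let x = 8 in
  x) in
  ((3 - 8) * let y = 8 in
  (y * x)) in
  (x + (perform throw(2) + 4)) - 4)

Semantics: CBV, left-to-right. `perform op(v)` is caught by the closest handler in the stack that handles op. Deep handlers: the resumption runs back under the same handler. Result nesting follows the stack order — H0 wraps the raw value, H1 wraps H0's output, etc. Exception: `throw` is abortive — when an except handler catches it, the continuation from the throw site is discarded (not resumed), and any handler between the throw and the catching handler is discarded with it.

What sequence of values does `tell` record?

Answer: (8)

Step-by-step:
tell(8) @ H1 ⇒ log+=8
throw(2) @ H0 caught ⇒ 30
H1 returns (30, (8))
H2 returns (30, (8))
= (30, (8))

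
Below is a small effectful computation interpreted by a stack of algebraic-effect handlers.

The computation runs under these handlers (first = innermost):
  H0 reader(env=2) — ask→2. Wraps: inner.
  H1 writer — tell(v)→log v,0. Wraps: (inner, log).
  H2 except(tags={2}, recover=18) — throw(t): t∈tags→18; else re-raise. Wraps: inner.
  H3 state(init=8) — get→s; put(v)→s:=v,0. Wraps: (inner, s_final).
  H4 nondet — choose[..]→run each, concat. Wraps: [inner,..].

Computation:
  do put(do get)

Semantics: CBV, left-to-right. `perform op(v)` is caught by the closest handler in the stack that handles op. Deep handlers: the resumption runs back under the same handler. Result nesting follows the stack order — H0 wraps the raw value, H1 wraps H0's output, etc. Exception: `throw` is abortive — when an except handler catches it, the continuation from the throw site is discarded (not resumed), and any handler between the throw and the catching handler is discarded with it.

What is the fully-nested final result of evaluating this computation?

Answer: [((0, ()), 8)]

Evaluation trace:
get @ H3 ⇒ 8
put(8) @ H3 ⇒ s:=8
H0 returns 0
H1 returns (0, ())
H2 returns (0, ())
H3 returns ((0, ()), 8)
H4 returns [((0, ()), 8)]
= [((0, ()), 8)]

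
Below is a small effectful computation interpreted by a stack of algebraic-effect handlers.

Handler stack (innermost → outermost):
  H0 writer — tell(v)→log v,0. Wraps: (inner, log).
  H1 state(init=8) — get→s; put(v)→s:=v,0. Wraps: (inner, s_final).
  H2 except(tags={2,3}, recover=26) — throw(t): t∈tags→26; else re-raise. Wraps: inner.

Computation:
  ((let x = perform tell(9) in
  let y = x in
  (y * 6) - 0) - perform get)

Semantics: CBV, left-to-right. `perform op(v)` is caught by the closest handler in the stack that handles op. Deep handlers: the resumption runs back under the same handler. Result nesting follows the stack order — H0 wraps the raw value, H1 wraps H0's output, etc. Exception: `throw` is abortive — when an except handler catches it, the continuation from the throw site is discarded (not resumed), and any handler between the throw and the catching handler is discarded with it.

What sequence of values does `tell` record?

Evaluation trace:
tell(9) @ H0 ⇒ log+=9
get @ H1 ⇒ 8
H0 returns (-8, (9))
H1 returns ((-8, (9)), 8)
H2 returns ((-8, (9)), 8)
= ((-8, (9)), 8)

Answer: (9)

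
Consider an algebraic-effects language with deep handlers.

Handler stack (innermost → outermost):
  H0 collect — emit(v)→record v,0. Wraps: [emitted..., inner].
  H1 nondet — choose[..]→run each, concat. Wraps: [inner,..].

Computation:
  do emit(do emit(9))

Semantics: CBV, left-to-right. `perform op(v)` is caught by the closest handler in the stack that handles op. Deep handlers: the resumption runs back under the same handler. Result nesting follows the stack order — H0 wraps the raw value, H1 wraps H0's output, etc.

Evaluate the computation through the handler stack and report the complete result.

Working:
emit(9) @ H0 ⇒ out+=9
emit(0) @ H0 ⇒ out+=0
H0 returns [9, 0, 0]
H1 returns [[9, 0, 0]]
= [[9, 0, 0]]

Answer: [[9, 0, 0]]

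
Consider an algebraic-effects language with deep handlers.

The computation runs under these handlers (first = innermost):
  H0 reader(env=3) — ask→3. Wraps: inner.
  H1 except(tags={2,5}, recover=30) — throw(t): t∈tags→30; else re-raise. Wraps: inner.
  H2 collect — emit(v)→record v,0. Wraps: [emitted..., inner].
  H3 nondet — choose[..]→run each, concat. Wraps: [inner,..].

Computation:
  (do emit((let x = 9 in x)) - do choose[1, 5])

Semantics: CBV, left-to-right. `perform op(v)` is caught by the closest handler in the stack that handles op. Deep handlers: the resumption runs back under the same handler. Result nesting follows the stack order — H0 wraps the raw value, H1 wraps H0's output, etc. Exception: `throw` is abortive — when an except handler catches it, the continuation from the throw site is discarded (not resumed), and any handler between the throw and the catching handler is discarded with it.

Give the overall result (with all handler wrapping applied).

Step-by-step:
emit(9) @ H2 ⇒ out+=9
choose[1, 5] @ H3
  branch[0] choose=1:
    H0 returns -1
    H1 returns -1
    H2 returns [9, -1]
    H3 returns [[9, -1]]
  branch[1] choose=5:
    H0 returns -5
    H1 returns -5
    H2 returns [9, -5]
    H3 returns [[9, -5]]
= [[9, -1], [9, -5]]

Answer: [[9, -1], [9, -5]]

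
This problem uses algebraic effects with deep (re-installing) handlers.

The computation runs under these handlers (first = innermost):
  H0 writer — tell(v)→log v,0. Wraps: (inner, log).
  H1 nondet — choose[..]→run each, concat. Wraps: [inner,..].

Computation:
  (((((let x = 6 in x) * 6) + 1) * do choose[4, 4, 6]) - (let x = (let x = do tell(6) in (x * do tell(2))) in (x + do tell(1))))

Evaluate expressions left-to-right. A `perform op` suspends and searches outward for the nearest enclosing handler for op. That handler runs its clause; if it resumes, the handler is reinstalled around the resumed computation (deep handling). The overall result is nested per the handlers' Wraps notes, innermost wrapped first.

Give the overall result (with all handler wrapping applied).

Answer: [(148, (6, 2, 1)), (148, (6, 2, 1)), (222, (6, 2, 1))]

Working:
choose[4, 4, 6] @ H1
  branch[0] choose=4:
    tell(6) @ H0 ⇒ log+=6
    tell(2) @ H0 ⇒ log+=2
    tell(1) @ H0 ⇒ log+=1
    H0 returns (148, (6, 2, 1))
    H1 returns [(148, (6, 2, 1))]
  branch[1] choose=4:
    tell(6) @ H0 ⇒ log+=6
    tell(2) @ H0 ⇒ log+=2
    tell(1) @ H0 ⇒ log+=1
    H0 returns (148, (6, 2, 1))
    H1 returns [(148, (6, 2, 1))]
  branch[2] choose=6:
    tell(6) @ H0 ⇒ log+=6
    tell(2) @ H0 ⇒ log+=2
    tell(1) @ H0 ⇒ log+=1
    H0 returns (222, (6, 2, 1))
    H1 returns [(222, (6, 2, 1))]
= [(148, (6, 2, 1)), (148, (6, 2, 1)), (222, (6, 2, 1))]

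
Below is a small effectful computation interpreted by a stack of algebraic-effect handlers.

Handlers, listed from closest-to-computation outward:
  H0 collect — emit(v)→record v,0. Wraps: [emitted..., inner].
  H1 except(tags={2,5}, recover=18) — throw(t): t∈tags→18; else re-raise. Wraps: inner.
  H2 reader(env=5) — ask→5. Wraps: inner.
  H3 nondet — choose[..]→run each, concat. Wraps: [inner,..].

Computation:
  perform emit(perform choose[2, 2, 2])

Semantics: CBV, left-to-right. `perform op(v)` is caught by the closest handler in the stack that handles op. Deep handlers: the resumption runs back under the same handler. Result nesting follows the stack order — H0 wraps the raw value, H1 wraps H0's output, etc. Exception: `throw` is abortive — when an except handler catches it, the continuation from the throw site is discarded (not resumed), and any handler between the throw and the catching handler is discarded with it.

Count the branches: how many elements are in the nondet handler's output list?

Step-by-step:
choose[2, 2, 2] @ H3
  branch[0] choose=2:
    emit(2) @ H0 ⇒ out+=2
    H0 returns [2, 0]
    H1 returns [2, 0]
    H2 returns [2, 0]
    H3 returns [[2, 0]]
  branch[1] choose=2:
    emit(2) @ H0 ⇒ out+=2
    H0 returns [2, 0]
    H1 returns [2, 0]
    H2 returns [2, 0]
    H3 returns [[2, 0]]
  branch[2] choose=2:
    emit(2) @ H0 ⇒ out+=2
    H0 returns [2, 0]
    H1 returns [2, 0]
    H2 returns [2, 0]
    H3 returns [[2, 0]]
= [[2, 0], [2, 0], [2, 0]]

Answer: 3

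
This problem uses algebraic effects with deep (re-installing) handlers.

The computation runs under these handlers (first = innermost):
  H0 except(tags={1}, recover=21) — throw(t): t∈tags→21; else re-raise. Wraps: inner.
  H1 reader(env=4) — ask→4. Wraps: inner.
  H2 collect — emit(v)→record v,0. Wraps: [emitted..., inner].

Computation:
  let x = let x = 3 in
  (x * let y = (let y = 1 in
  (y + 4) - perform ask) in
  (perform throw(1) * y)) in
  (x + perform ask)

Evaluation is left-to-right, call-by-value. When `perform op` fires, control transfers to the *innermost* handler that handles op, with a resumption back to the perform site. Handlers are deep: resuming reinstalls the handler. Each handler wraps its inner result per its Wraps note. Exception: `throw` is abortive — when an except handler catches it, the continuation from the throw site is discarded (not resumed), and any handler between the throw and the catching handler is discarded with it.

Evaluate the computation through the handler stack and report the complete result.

Answer: [21]

Evaluation trace:
ask @ H1 ⇒ 4
throw(1) @ H0 caught ⇒ 21
H1 returns 21
H2 returns [21]
= [21]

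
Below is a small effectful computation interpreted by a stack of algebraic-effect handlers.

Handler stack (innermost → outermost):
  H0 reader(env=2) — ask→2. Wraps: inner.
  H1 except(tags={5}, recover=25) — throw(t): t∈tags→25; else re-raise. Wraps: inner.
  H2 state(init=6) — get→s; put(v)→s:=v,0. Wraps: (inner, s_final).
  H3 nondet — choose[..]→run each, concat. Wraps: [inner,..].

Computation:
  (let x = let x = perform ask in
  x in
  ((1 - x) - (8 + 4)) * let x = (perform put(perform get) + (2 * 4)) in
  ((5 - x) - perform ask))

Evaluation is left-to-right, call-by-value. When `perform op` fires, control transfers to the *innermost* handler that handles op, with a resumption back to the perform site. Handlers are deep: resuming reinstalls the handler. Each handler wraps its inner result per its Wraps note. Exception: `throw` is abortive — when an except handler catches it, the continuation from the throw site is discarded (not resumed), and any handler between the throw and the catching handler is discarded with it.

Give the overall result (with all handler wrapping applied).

Answer: [(65, 6)]

Working:
ask @ H0 ⇒ 2
get @ H2 ⇒ 6
put(6) @ H2 ⇒ s:=6
ask @ H0 ⇒ 2
H0 returns 65
H1 returns 65
H2 returns (65, 6)
H3 returns [(65, 6)]
= [(65, 6)]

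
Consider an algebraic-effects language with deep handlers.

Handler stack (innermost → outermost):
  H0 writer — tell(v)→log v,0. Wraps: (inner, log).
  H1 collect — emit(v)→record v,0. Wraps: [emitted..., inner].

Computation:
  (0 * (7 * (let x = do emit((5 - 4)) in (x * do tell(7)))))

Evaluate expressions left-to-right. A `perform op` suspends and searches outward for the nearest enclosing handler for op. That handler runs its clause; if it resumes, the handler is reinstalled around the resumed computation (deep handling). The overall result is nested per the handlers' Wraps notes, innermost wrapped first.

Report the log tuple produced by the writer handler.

Answer: (7)

Step-by-step:
emit(1) @ H1 ⇒ out+=1
tell(7) @ H0 ⇒ log+=7
H0 returns (0, (7))
H1 returns [1, (0, (7))]
= [1, (0, (7))]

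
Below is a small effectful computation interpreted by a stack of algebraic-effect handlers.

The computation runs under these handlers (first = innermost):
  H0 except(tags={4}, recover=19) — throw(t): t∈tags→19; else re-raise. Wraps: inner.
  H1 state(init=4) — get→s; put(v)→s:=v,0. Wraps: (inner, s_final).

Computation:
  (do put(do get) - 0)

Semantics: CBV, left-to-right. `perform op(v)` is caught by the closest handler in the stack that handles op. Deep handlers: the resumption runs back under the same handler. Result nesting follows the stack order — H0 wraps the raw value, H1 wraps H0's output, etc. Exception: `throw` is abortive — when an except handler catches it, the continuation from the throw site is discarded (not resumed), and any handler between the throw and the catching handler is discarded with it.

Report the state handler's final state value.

Evaluation trace:
get @ H1 ⇒ 4
put(4) @ H1 ⇒ s:=4
H0 returns 0
H1 returns (0, 4)
= (0, 4)

Answer: 4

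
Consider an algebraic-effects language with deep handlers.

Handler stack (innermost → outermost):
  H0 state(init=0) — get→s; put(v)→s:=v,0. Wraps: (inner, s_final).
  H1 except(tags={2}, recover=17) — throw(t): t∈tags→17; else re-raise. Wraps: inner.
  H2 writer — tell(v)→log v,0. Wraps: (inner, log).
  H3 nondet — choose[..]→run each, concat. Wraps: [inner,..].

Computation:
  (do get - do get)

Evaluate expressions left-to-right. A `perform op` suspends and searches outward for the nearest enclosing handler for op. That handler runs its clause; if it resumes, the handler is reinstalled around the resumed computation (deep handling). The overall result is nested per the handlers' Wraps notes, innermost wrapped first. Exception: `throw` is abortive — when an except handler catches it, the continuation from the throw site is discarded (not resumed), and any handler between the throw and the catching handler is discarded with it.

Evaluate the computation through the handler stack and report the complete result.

Answer: [((0, 0), ())]

Evaluation trace:
get @ H0 ⇒ 0
get @ H0 ⇒ 0
H0 returns (0, 0)
H1 returns (0, 0)
H2 returns ((0, 0), ())
H3 returns [((0, 0), ())]
= [((0, 0), ())]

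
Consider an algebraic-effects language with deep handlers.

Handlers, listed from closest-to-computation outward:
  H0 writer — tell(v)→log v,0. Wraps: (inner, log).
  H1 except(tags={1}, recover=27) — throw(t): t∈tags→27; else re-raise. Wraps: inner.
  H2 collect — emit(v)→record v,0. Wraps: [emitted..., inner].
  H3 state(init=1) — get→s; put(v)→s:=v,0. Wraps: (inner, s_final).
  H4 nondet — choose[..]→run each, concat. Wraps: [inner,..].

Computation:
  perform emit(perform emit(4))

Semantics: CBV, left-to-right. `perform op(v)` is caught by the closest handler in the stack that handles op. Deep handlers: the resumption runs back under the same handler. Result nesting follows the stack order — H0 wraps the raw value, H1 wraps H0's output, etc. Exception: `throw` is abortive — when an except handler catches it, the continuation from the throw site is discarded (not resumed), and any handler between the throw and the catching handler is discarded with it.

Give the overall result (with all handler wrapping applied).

Answer: [([4, 0, (0, ())], 1)]

Working:
emit(4) @ H2 ⇒ out+=4
emit(0) @ H2 ⇒ out+=0
H0 returns (0, ())
H1 returns (0, ())
H2 returns [4, 0, (0, ())]
H3 returns ([4, 0, (0, ())], 1)
H4 returns [([4, 0, (0, ())], 1)]
= [([4, 0, (0, ())], 1)]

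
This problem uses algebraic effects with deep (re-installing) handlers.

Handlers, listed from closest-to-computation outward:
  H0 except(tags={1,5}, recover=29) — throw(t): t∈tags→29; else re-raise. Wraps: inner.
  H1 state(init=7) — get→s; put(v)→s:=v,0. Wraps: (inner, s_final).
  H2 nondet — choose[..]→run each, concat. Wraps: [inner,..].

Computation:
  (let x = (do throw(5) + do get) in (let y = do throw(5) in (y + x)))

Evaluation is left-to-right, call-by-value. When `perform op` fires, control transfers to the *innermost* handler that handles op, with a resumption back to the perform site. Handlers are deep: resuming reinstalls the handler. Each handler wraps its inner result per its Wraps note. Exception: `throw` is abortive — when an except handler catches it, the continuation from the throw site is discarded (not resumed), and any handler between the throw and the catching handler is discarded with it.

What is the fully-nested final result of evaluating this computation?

Answer: [(29, 7)]

Working:
throw(5) @ H0 caught ⇒ 29
H1 returns (29, 7)
H2 returns [(29, 7)]
= [(29, 7)]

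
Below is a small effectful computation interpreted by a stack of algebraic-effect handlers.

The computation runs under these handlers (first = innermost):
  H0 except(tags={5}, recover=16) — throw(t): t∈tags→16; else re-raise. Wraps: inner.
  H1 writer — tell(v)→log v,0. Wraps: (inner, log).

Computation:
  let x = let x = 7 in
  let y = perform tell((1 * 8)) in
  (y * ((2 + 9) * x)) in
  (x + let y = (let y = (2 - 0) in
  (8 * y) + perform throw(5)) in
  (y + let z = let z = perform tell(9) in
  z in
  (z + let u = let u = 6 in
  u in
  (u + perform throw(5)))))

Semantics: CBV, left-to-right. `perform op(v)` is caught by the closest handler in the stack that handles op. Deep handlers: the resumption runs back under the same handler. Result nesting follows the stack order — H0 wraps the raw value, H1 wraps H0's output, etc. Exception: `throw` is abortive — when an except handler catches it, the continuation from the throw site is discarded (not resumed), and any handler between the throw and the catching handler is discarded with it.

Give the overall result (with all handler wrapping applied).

Answer: (16, (8))

Working:
tell(8) @ H1 ⇒ log+=8
throw(5) @ H0 caught ⇒ 16
H1 returns (16, (8))
= (16, (8))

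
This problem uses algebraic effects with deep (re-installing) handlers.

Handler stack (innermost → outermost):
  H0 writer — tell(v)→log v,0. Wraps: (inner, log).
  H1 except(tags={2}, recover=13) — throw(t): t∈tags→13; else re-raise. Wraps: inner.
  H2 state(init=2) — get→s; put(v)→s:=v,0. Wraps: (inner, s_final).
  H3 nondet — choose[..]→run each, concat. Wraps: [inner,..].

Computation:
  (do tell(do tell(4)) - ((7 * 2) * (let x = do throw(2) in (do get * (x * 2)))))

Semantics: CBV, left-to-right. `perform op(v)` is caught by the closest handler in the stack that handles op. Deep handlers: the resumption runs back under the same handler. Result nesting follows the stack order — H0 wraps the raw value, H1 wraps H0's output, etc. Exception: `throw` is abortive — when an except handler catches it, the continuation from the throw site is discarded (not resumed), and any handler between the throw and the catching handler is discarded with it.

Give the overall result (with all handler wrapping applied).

Answer: [(13, 2)]

Working:
tell(4) @ H0 ⇒ log+=4
tell(0) @ H0 ⇒ log+=0
throw(2) @ H1 caught ⇒ 13
H2 returns (13, 2)
H3 returns [(13, 2)]
= [(13, 2)]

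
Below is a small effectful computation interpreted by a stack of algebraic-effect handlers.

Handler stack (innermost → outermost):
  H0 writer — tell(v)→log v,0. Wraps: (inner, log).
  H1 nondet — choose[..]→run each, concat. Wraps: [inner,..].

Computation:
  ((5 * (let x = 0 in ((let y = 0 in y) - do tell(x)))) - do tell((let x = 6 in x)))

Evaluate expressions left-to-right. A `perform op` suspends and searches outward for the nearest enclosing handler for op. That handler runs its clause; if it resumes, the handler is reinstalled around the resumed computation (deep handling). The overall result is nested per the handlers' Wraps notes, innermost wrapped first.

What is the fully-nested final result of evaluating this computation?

Working:
tell(0) @ H0 ⇒ log+=0
tell(6) @ H0 ⇒ log+=6
H0 returns (0, (0, 6))
H1 returns [(0, (0, 6))]
= [(0, (0, 6))]

Answer: [(0, (0, 6))]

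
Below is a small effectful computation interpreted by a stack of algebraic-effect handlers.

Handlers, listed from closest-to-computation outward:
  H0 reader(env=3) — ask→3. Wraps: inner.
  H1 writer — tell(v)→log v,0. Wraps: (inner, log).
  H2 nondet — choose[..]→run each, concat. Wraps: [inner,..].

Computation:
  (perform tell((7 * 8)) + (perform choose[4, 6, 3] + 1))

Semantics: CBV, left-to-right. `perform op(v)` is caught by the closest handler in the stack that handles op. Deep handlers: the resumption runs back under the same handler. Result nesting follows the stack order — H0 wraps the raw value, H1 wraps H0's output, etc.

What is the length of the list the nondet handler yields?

Evaluation trace:
tell(56) @ H1 ⇒ log+=56
choose[4, 6, 3] @ H2
  branch[0] choose=4:
    H0 returns 5
    H1 returns (5, (56))
    H2 returns [(5, (56))]
  branch[1] choose=6:
    H0 returns 7
    H1 returns (7, (56))
    H2 returns [(7, (56))]
  branch[2] choose=3:
    H0 returns 4
    H1 returns (4, (56))
    H2 returns [(4, (56))]
= [(5, (56)), (7, (56)), (4, (56))]

Answer: 3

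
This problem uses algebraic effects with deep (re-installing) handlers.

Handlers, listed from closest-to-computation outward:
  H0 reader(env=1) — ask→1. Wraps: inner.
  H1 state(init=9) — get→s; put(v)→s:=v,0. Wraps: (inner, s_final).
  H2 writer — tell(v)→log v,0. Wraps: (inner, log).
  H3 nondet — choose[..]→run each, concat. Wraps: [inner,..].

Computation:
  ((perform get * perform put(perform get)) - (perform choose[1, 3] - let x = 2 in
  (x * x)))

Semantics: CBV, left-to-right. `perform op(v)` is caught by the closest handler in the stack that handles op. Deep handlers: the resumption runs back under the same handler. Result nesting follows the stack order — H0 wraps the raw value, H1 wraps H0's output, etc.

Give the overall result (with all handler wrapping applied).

Working:
get @ H1 ⇒ 9
get @ H1 ⇒ 9
put(9) @ H1 ⇒ s:=9
choose[1, 3] @ H3
  branch[0] choose=1:
    H0 returns 3
    H1 returns (3, 9)
    H2 returns ((3, 9), ())
    H3 returns [((3, 9), ())]
  branch[1] choose=3:
    H0 returns 1
    H1 returns (1, 9)
    H2 returns ((1, 9), ())
    H3 returns [((1, 9), ())]
= [((3, 9), ()), ((1, 9), ())]

Answer: [((3, 9), ()), ((1, 9), ())]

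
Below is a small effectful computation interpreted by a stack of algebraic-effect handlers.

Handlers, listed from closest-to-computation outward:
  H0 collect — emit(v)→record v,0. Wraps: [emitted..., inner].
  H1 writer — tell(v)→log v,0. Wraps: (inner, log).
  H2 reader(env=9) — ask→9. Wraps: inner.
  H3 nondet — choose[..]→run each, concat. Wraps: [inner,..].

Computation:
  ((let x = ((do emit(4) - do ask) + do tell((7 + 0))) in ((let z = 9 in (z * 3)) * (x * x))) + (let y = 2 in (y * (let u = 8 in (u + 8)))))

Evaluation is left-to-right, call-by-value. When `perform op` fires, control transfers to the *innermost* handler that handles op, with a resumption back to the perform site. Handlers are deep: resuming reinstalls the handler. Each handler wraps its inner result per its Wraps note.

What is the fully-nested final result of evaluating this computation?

Step-by-step:
emit(4) @ H0 ⇒ out+=4
ask @ H2 ⇒ 9
tell(7) @ H1 ⇒ log+=7
H0 returns [4, 2219]
H1 returns ([4, 2219], (7))
H2 returns ([4, 2219], (7))
H3 returns [([4, 2219], (7))]
= [([4, 2219], (7))]

Answer: [([4, 2219], (7))]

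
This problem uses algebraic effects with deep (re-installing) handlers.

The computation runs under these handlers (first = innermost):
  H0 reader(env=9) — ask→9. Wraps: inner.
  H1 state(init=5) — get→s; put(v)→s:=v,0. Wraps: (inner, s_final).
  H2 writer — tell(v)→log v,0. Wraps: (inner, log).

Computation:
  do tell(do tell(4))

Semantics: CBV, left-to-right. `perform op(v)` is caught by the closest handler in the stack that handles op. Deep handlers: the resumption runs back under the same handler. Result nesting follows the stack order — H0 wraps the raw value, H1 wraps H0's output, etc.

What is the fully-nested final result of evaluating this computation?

Answer: ((0, 5), (4, 0))

Working:
tell(4) @ H2 ⇒ log+=4
tell(0) @ H2 ⇒ log+=0
H0 returns 0
H1 returns (0, 5)
H2 returns ((0, 5), (4, 0))
= ((0, 5), (4, 0))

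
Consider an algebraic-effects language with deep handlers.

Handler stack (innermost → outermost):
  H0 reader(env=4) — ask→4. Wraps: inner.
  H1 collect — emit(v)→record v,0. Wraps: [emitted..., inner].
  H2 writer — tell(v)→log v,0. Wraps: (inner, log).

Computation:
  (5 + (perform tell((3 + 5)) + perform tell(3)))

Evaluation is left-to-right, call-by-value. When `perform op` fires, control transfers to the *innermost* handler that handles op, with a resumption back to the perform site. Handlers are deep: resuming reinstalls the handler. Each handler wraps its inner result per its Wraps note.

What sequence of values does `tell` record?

Evaluation trace:
tell(8) @ H2 ⇒ log+=8
tell(3) @ H2 ⇒ log+=3
H0 returns 5
H1 returns [5]
H2 returns ([5], (8, 3))
= ([5], (8, 3))

Answer: (8, 3)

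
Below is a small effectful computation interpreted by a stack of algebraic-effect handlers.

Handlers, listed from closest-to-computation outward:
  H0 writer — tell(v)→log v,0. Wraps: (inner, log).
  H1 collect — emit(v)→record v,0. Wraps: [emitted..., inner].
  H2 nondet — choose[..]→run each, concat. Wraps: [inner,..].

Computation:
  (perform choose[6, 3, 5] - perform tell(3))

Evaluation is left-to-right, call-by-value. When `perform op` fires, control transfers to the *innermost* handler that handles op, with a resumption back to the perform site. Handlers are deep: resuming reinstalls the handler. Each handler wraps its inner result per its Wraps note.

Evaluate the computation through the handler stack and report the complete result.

Step-by-step:
choose[6, 3, 5] @ H2
  branch[0] choose=6:
    tell(3) @ H0 ⇒ log+=3
    H0 returns (6, (3))
    H1 returns [(6, (3))]
    H2 returns [[(6, (3))]]
  branch[1] choose=3:
    tell(3) @ H0 ⇒ log+=3
    H0 returns (3, (3))
    H1 returns [(3, (3))]
    H2 returns [[(3, (3))]]
  branch[2] choose=5:
    tell(3) @ H0 ⇒ log+=3
    H0 returns (5, (3))
    H1 returns [(5, (3))]
    H2 returns [[(5, (3))]]
= [[(6, (3))], [(3, (3))], [(5, (3))]]

Answer: [[(6, (3))], [(3, (3))], [(5, (3))]]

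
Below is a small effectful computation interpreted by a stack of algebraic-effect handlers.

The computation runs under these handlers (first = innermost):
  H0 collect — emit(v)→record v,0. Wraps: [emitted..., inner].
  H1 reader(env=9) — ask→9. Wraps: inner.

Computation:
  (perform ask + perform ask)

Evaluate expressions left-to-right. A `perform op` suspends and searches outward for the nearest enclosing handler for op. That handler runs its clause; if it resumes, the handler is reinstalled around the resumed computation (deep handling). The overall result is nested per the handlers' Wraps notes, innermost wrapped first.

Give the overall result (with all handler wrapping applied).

Evaluation trace:
ask @ H1 ⇒ 9
ask @ H1 ⇒ 9
H0 returns [18]
H1 returns [18]
= [18]

Answer: [18]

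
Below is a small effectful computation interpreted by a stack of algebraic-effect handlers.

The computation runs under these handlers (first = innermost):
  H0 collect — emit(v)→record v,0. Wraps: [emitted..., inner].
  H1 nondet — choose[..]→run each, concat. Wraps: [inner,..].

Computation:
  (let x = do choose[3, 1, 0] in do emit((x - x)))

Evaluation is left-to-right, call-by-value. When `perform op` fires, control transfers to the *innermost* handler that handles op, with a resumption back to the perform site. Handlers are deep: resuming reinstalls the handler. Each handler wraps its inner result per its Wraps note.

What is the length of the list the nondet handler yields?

Working:
choose[3, 1, 0] @ H1
  branch[0] choose=3:
    emit(0) @ H0 ⇒ out+=0
    H0 returns [0, 0]
    H1 returns [[0, 0]]
  branch[1] choose=1:
    emit(0) @ H0 ⇒ out+=0
    H0 returns [0, 0]
    H1 returns [[0, 0]]
  branch[2] choose=0:
    emit(0) @ H0 ⇒ out+=0
    H0 returns [0, 0]
    H1 returns [[0, 0]]
= [[0, 0], [0, 0], [0, 0]]

Answer: 3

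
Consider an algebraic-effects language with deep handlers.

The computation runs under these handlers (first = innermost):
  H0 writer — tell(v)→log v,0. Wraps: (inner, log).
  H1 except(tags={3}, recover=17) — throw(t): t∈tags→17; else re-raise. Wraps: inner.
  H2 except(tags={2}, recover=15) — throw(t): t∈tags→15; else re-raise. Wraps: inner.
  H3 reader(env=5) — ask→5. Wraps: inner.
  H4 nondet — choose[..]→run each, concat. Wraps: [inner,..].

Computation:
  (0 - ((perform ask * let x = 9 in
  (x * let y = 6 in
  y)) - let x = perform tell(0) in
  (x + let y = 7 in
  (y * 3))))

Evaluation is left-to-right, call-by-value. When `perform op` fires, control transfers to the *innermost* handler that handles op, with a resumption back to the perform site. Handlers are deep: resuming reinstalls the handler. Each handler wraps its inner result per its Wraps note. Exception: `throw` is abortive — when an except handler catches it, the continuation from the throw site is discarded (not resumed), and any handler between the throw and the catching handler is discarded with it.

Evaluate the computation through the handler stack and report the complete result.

Answer: [(-249, (0))]

Working:
ask @ H3 ⇒ 5
tell(0) @ H0 ⇒ log+=0
H0 returns (-249, (0))
H1 returns (-249, (0))
H2 returns (-249, (0))
H3 returns (-249, (0))
H4 returns [(-249, (0))]
= [(-249, (0))]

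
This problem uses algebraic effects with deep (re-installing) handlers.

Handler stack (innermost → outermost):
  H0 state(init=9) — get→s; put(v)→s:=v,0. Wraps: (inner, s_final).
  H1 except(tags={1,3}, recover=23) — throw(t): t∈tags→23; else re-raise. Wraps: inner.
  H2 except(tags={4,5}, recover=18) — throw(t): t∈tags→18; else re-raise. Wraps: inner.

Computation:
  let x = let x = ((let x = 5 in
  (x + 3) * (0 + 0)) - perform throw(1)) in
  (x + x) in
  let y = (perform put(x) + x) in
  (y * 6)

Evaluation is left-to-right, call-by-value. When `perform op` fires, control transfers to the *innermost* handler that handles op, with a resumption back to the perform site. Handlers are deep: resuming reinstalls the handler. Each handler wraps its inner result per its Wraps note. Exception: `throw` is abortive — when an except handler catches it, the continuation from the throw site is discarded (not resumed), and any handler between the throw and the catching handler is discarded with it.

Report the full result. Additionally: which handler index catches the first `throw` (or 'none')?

Step-by-step:
throw(1) @ H1 caught ⇒ 23
H2 returns 23
= 23

Answer: 23 ; first throw caught by: H1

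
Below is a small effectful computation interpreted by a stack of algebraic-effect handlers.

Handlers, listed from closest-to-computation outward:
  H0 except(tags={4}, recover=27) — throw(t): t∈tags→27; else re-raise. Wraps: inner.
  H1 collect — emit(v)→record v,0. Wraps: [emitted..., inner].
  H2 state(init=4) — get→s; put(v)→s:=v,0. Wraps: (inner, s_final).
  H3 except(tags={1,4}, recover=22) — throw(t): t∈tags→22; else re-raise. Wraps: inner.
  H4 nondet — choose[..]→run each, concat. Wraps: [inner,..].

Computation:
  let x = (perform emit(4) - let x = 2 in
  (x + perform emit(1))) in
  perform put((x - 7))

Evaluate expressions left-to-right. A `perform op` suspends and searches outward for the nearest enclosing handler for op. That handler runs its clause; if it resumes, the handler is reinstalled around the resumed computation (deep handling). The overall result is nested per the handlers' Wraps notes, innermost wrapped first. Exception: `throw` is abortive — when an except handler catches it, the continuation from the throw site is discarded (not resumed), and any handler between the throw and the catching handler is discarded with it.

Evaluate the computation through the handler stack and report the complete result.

Working:
emit(4) @ H1 ⇒ out+=4
emit(1) @ H1 ⇒ out+=1
put(-9) @ H2 ⇒ s:=-9
H0 returns 0
H1 returns [4, 1, 0]
H2 returns ([4, 1, 0], -9)
H3 returns ([4, 1, 0], -9)
H4 returns [([4, 1, 0], -9)]
= [([4, 1, 0], -9)]

Answer: [([4, 1, 0], -9)]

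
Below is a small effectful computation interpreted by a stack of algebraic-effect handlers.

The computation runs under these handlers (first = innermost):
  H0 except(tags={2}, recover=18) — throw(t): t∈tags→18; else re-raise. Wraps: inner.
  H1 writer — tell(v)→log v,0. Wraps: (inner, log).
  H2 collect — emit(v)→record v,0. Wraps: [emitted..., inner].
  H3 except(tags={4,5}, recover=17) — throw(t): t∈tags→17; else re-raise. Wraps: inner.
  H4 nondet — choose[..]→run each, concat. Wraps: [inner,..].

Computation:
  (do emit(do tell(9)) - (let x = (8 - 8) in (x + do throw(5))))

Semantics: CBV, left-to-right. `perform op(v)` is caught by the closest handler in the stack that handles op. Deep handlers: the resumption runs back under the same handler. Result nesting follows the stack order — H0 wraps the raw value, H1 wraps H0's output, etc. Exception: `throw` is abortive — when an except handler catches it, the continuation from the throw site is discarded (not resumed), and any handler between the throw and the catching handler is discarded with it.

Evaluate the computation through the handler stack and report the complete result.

Answer: [17]

Step-by-step:
tell(9) @ H1 ⇒ log+=9
emit(0) @ H2 ⇒ out+=0
throw(5) @ H0 re-raised
throw(5) @ H3 caught ⇒ 17
H4 returns [17]
= [17]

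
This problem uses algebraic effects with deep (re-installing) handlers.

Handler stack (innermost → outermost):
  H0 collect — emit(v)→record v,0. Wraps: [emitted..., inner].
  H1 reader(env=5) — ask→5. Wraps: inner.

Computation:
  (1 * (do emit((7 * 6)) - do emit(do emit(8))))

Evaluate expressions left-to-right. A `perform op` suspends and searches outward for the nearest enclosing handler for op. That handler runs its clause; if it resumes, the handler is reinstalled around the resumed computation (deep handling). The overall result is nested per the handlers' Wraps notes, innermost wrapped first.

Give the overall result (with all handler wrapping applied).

Step-by-step:
emit(42) @ H0 ⇒ out+=42
emit(8) @ H0 ⇒ out+=8
emit(0) @ H0 ⇒ out+=0
H0 returns [42, 8, 0, 0]
H1 returns [42, 8, 0, 0]
= [42, 8, 0, 0]

Answer: [42, 8, 0, 0]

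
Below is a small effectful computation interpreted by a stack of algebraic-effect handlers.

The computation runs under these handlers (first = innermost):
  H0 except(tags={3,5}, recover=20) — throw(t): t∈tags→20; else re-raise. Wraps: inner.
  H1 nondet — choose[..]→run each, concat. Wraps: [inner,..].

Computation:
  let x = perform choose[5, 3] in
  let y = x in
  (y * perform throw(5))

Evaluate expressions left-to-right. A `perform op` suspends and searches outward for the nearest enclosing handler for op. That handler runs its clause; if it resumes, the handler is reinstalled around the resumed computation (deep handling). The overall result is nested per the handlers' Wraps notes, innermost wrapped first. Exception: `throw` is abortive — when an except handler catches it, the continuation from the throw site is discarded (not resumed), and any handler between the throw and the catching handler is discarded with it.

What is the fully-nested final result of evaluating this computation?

Answer: [20, 20]

Working:
choose[5, 3] @ H1
  branch[0] choose=5:
    throw(5) @ H0 caught ⇒ 20
    H1 returns [20]
  branch[1] choose=3:
    throw(5) @ H0 caught ⇒ 20
    H1 returns [20]
= [20, 20]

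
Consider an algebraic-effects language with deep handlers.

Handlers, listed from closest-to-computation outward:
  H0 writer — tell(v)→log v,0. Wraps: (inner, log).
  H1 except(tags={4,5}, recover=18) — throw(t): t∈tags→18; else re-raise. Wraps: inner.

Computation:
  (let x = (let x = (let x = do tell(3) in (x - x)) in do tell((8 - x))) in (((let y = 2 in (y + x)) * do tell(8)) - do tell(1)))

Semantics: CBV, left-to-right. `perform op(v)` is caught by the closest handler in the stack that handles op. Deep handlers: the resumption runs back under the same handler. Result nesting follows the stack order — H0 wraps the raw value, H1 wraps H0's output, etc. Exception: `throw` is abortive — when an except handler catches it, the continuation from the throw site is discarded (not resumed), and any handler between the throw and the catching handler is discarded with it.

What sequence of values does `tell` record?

Answer: (3, 8, 8, 1)

Step-by-step:
tell(3) @ H0 ⇒ log+=3
tell(8) @ H0 ⇒ log+=8
tell(8) @ H0 ⇒ log+=8
tell(1) @ H0 ⇒ log+=1
H0 returns (0, (3, 8, 8, 1))
H1 returns (0, (3, 8, 8, 1))
= (0, (3, 8, 8, 1))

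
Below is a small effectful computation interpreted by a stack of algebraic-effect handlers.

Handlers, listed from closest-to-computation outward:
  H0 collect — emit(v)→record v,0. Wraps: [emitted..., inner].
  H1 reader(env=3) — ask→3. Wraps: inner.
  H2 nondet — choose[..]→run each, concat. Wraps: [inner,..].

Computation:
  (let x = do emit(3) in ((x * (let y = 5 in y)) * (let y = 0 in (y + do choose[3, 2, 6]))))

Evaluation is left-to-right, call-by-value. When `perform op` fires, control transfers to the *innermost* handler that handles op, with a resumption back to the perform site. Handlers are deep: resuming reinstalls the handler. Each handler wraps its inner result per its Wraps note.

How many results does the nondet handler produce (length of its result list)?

Working:
emit(3) @ H0 ⇒ out+=3
choose[3, 2, 6] @ H2
  branch[0] choose=3:
    H0 returns [3, 0]
    H1 returns [3, 0]
    H2 returns [[3, 0]]
  branch[1] choose=2:
    H0 returns [3, 0]
    H1 returns [3, 0]
    H2 returns [[3, 0]]
  branch[2] choose=6:
    H0 returns [3, 0]
    H1 returns [3, 0]
    H2 returns [[3, 0]]
= [[3, 0], [3, 0], [3, 0]]

Answer: 3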